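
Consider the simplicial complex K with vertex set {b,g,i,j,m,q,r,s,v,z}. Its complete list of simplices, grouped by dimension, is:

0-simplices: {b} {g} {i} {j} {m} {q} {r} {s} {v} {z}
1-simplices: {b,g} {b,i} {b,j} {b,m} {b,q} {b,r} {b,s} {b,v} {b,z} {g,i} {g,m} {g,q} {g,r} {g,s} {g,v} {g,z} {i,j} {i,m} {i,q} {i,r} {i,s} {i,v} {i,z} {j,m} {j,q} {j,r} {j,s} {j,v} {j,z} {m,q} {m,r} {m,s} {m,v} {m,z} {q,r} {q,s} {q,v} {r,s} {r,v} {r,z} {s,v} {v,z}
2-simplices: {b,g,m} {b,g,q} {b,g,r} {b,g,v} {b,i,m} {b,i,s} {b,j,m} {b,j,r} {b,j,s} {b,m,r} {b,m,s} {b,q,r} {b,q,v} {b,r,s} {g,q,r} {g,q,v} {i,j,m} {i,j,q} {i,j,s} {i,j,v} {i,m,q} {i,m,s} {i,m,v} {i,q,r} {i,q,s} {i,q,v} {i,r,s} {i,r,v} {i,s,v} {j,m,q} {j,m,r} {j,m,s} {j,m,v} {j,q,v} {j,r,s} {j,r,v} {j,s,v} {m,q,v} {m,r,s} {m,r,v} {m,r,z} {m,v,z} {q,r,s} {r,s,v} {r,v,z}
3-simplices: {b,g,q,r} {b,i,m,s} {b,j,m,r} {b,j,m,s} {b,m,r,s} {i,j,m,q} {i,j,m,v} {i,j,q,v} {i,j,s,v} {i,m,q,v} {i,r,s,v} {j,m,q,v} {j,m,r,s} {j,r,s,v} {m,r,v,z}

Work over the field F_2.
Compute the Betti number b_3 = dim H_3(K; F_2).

n_0=10 n_1=42 n_2=45 n_3=15  [Z2]
∂1: piv[bg,bi,bj,bm,bq,br,bs,bv,bz] rk=9  ker:gi,gm,gq,gr,gs,gv,gz,ij,im,iq,ir,is,iv,iz,jm,jq,jr,js,jv,jz,mq,mr,ms,mv,mz,qr,qs,qv,rs,rv,rz,sv,vz
∂2: piv[bgm,bgq,bgr,bgv,bim,bis,bjm,bjr,bjs,bmr,bms,bqr,bqv,brs,ijm,ijq,ijv,imq,imv,iqr,iqs,iqv,irs,irv,isv,mrz,mvz] rk=27  ker:gqr,gqv,ijs,ims,jmq,jmr,jms,jmv,jqv,jrs,jrv,jsv,mqv,mrs,mrv,qrs,rsv,rvz
∂3: piv[bgqr,bims,bjmr,bjms,bmrs,ijmq,ijmv,ijqv,ijsv,imqv,irsv,jmrs,jrsv,mrvz] rk=14  ker:jmqv
b_3=(15−14)−0=1

b_3=1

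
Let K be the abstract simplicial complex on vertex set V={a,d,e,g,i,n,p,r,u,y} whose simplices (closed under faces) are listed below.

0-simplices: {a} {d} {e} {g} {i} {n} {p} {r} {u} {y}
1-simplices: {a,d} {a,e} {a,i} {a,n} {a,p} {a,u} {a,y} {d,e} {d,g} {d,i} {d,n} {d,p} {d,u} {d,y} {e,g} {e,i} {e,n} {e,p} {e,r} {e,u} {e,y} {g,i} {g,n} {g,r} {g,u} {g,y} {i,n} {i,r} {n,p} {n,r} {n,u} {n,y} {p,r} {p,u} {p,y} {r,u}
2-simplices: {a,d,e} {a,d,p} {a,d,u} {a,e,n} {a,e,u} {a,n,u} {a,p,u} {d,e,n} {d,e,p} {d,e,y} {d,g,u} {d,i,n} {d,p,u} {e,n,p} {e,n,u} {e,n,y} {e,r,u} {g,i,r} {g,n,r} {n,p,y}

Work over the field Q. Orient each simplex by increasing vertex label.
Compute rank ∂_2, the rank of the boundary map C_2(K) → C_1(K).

rank∂_2=18

n_0=10 n_1=36 n_2=20  [Q]
∂1: piv[ad,ae,ai,an,ap,au,ay,dg,er] rk=9  ker:de,di,dn,dp,du,dy,eg,ei,en,ep,eu,ey,gi,gn,gr,gu,gy,in,ir,np,nr,nu,ny,pr,pu,py,ru
∂2: piv[ade,adp,adu,aen,aeu,anu,apu,den,dep,dey,dgu,din,enp,eny,eru,gir,gnr,npy] rk=18  ker:dpu,enu
rk∂_2=18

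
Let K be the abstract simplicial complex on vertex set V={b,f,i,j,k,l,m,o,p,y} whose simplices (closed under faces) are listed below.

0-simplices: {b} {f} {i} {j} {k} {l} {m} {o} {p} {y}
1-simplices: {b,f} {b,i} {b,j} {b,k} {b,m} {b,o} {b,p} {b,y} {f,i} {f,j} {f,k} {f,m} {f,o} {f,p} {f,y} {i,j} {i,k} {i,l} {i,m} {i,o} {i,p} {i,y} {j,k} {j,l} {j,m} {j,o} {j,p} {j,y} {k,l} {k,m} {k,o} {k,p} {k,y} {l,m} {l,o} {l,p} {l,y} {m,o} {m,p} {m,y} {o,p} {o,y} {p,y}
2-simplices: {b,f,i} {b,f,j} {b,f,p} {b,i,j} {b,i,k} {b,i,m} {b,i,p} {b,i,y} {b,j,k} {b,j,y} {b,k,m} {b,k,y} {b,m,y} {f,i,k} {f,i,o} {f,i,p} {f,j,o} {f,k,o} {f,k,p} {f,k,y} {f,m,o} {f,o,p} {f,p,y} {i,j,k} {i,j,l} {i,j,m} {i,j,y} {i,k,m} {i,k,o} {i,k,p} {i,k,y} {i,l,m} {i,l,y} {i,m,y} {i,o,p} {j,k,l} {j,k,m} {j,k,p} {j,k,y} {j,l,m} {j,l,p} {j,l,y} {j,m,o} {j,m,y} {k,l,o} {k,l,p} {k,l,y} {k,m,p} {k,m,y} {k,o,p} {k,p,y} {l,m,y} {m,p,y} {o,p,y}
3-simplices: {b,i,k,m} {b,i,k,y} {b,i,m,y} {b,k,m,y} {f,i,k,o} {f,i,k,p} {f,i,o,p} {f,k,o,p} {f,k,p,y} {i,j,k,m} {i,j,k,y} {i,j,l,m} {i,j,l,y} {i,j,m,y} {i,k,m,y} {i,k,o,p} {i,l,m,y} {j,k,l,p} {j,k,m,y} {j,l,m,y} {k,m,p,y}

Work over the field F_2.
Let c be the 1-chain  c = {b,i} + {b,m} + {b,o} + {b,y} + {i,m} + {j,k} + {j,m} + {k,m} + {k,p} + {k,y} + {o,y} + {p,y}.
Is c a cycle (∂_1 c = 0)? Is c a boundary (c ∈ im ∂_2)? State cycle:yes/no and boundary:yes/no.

cycle:yes boundary:no

n_0=10 n_1=43 n_2=54 n_3=21  [Z2]
∂1: piv[bf,bi,bj,bk,bm,bo,bp,by,il] rk=9  ker:fi,fj,fk,fm,fo,fp,fy,ij,ik,im,io,ip,iy,jk,jl,jm,jo,jp,jy,kl,km,ko,kp,ky,lm,lo,lp,ly,mo,mp,my,op,oy,py
∂2: piv[bfi,bfj,bfp,bij,bik,bim,bip,biy,bjk,bjy,bkm,bky,bmy,fik,fio,fjo,fko,fkp,fky,fmo,fop,fpy,ijl,ijm,ilm,ily,jkl,jkp,jlp,jmo,klo,kmp,opy] rk=33  ker:fip,ijk,ijy,ikm,iko,ikp,iky,imy,iop,jkm,jky,jlm,jly,jmy,klp,kly,kmy,kop,kpy,lmy,mpy
∂3: piv[bikm,biky,bimy,bkmy,fiko,fikp,fiop,fkop,fkpy,ijkm,ijky,ijlm,ijly,ijmy,ilmy,jklp,kmpy] rk=17  ker:ikmy,ikop,jkmy,jlmy
∂1c = 0
c vs im∂2: residual ≠ 0 ⇒ not boundary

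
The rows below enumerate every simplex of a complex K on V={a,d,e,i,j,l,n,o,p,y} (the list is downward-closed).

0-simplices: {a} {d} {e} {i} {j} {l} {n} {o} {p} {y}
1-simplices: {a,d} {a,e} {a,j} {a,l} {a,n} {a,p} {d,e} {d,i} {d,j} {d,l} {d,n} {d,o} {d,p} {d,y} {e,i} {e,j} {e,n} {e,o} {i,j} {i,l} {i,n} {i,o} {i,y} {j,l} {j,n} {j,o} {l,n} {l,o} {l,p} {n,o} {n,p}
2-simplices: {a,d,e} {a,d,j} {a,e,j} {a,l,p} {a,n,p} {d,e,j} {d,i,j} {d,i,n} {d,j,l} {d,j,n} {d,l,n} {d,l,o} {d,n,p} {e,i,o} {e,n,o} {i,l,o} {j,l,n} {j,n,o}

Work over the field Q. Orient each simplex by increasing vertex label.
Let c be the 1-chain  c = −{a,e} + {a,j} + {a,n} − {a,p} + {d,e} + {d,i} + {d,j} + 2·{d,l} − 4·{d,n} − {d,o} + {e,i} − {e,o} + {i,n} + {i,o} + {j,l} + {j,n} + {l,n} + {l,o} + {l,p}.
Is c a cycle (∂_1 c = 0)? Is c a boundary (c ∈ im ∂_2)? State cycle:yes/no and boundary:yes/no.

cycle:yes boundary:no

n_0=10 n_1=31 n_2=18  [Q]
∂1: piv[ad,ae,aj,al,an,ap,di,do,dy] rk=9  ker:de,dj,dl,dn,dp,ei,ej,en,eo,ij,il,in,io,iy,jl,jn,jo,ln,lo,lp,no,np
∂2: piv[ade,adj,aej,alp,anp,dij,din,djl,djn,dln,dlo,dnp,eio,eno,ilo,jno] rk=16  ker:dej,jln
∂1c = 0
c vs im∂2: residual ≠ 0 ⇒ not boundary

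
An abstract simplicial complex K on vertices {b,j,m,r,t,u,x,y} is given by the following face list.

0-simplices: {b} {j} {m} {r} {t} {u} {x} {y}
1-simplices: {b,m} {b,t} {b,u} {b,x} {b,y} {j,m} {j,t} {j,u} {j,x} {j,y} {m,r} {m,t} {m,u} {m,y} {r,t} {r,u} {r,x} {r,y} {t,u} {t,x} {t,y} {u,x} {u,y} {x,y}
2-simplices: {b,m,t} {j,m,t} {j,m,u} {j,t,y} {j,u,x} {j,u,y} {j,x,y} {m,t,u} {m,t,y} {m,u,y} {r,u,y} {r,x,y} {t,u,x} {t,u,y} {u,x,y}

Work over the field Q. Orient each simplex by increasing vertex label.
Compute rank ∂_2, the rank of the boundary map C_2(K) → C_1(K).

n_0=8 n_1=24 n_2=15  [Q]
∂1: piv[bm,bt,bu,bx,by,jm,mr] rk=7  ker:jt,ju,jx,jy,mt,mu,my,rt,ru,rx,ry,tu,tx,ty,ux,uy,xy
∂2: piv[bmt,jmt,jmu,jty,jux,juy,jxy,mtu,mty,ruy,rxy,tux] rk=12  ker:muy,tuy,uxy
rk∂_2=12

rank∂_2=12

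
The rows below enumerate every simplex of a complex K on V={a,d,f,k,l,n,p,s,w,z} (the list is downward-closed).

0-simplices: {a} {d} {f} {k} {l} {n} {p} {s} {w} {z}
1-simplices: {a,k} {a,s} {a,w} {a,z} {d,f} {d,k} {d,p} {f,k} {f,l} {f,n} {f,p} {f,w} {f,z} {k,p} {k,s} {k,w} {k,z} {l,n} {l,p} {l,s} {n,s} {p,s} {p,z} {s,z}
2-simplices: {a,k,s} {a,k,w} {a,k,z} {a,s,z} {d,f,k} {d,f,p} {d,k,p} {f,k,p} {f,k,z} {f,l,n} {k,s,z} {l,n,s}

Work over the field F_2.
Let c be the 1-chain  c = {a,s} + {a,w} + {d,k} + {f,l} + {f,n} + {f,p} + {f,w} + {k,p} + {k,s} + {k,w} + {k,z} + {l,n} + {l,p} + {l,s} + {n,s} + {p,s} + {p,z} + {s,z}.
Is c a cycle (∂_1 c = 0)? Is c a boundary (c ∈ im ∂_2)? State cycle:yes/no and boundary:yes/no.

cycle:no boundary:no

n_0=10 n_1=24 n_2=12  [Z2]
∂1: piv[ak,as,aw,az,df,dk,dp,fl,fn] rk=9  ker:fk,fp,fw,fz,kp,ks,kw,kz,ln,lp,ls,ns,ps,pz,sz
∂2: piv[aks,akw,akz,asz,dfk,dfp,dkp,fkz,fln,lns] rk=10  ker:fkp,ksz
∂1c = {d} + {k} + {n} + {p} + {w} + {z}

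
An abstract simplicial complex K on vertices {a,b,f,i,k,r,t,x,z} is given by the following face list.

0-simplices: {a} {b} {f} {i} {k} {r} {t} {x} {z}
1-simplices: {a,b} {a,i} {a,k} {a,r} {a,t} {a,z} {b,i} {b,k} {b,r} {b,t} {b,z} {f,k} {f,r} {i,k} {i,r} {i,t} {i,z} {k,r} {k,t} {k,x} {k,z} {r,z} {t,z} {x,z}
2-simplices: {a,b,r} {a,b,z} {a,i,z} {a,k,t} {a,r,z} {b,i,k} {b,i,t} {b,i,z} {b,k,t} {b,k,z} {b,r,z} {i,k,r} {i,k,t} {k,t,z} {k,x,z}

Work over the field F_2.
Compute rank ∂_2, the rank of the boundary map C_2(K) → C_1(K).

rank∂_2=13

n_0=9 n_1=24 n_2=15  [Z2]
∂1: piv[ab,ai,ak,ar,at,az,fk,kx] rk=8  ker:bi,bk,br,bt,bz,fr,ik,ir,it,iz,kr,kt,kz,rz,tz,xz
∂2: piv[abr,abz,aiz,akt,arz,bik,bit,biz,bkt,bkz,ikr,ktz,kxz] rk=13  ker:brz,ikt
rk∂_2=13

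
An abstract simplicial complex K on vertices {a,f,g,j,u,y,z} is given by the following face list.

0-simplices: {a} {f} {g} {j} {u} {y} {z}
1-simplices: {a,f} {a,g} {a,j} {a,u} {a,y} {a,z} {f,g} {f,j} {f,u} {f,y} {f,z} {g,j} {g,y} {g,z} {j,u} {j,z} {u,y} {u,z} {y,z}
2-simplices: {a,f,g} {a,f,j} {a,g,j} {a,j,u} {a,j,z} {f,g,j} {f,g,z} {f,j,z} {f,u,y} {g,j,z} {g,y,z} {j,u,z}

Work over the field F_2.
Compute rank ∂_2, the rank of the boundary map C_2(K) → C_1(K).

rank∂_2=10

n_0=7 n_1=19 n_2=12  [Z2]
∂1: piv[af,ag,aj,au,ay,az] rk=6  ker:fg,fj,fu,fy,fz,gj,gy,gz,ju,jz,uy,uz,yz
∂2: piv[afg,afj,agj,aju,ajz,fgz,fjz,fuy,gyz,juz] rk=10  ker:fgj,gjz
rk∂_2=10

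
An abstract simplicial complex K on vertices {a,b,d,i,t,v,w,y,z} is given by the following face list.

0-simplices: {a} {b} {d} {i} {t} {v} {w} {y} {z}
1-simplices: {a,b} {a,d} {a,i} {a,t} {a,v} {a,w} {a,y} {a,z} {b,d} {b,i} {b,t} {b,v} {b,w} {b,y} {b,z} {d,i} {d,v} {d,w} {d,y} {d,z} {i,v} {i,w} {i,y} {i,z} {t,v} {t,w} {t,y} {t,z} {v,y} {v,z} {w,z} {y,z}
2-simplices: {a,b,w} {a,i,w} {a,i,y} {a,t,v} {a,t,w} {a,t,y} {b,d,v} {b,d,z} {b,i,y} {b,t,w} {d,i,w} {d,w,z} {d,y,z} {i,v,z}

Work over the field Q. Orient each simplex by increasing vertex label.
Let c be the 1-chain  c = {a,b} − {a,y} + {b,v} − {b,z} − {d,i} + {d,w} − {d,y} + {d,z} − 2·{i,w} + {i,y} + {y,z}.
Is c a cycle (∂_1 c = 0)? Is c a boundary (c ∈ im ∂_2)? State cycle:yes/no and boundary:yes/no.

cycle:no boundary:no

n_0=9 n_1=32 n_2=14  [Q]
∂1: piv[ab,ad,ai,at,av,aw,ay,az] rk=8  ker:bd,bi,bt,bv,bw,by,bz,di,dv,dw,dy,dz,iv,iw,iy,iz,tv,tw,ty,tz,vy,vz,wz,yz
∂2: piv[abw,aiw,aiy,atv,atw,aty,bdv,bdz,biy,btw,diw,dwz,dyz,ivz] rk=14
∂1c = {b} + {v} − {w} − 2·{y} + {z}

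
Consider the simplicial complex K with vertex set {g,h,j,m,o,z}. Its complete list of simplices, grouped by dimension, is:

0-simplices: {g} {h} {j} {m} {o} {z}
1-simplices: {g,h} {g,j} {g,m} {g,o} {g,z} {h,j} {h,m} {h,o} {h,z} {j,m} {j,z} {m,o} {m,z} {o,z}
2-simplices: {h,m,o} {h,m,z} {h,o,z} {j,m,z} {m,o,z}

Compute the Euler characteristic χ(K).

n_0=6 n_1=14 n_2=5
χ=+6−14+5=-3

χ(K)=-3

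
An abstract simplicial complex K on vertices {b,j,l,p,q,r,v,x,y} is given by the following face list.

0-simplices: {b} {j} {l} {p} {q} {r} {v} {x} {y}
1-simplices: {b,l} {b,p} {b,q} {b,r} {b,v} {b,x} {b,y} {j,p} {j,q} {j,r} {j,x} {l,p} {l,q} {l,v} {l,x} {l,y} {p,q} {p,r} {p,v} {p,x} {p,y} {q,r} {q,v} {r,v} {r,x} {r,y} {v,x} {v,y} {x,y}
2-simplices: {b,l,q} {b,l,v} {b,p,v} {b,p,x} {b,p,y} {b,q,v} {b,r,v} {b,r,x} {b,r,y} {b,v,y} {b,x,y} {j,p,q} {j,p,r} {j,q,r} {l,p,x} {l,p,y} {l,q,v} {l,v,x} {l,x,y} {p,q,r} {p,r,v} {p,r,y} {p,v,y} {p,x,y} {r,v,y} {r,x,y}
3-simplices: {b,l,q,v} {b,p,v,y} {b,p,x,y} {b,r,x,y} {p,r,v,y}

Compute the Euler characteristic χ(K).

χ(K)=1

n_0=9 n_1=29 n_2=26 n_3=5
χ=+9−29+26−5=1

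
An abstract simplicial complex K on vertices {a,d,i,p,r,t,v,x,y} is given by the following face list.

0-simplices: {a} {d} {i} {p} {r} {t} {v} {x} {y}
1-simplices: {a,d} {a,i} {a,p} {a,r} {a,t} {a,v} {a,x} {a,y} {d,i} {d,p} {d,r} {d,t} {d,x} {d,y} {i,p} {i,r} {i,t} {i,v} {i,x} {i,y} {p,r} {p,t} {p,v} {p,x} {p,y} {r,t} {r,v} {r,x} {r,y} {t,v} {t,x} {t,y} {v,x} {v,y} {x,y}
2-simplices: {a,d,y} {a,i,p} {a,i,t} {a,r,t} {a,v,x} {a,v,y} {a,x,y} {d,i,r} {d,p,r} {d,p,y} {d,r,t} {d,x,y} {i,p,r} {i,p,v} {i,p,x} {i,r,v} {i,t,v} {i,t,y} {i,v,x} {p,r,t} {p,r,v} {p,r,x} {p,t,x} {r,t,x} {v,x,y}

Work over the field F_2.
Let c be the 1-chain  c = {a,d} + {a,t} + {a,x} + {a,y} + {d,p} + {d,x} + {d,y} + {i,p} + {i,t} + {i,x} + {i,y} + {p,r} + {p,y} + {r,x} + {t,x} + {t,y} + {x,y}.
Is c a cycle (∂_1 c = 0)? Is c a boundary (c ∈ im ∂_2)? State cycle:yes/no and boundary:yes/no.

n_0=9 n_1=35 n_2=25  [Z2]
∂1: piv[ad,ai,ap,ar,at,av,ax,ay] rk=8  ker:di,dp,dr,dt,dx,dy,ip,ir,it,iv,ix,iy,pr,pt,pv,px,py,rt,rv,rx,ry,tv,tx,ty,vx,vy,xy
∂2: piv[ady,aip,ait,art,avx,avy,axy,dir,dpr,dpy,drt,dxy,ipr,ipv,ipx,irv,itv,ity,ivx,prt,prx,ptx] rk=22  ker:prv,rtx,vxy
∂1c = 0
c vs im∂2: residual ≠ 0 ⇒ not boundary

cycle:yes boundary:no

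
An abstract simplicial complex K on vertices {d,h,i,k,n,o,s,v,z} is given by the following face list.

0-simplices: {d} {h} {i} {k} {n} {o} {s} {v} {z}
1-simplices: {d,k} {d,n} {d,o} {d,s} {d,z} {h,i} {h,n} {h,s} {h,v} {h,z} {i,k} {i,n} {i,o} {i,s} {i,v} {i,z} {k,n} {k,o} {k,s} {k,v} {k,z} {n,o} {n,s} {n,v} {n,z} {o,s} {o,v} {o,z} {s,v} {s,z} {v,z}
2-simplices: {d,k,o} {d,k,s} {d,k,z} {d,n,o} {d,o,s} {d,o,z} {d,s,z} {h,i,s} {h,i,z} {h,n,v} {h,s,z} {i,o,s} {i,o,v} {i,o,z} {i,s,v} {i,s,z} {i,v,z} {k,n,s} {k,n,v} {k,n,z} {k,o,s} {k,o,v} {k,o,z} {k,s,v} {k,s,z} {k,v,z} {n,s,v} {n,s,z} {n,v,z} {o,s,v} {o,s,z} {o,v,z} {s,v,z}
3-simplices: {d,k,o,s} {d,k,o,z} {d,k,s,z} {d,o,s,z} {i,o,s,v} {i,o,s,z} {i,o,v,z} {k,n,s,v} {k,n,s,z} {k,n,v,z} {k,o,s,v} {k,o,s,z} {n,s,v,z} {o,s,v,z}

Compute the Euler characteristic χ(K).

χ(K)=-3

n_0=9 n_1=31 n_2=33 n_3=14
χ=+9−31+33−14=-3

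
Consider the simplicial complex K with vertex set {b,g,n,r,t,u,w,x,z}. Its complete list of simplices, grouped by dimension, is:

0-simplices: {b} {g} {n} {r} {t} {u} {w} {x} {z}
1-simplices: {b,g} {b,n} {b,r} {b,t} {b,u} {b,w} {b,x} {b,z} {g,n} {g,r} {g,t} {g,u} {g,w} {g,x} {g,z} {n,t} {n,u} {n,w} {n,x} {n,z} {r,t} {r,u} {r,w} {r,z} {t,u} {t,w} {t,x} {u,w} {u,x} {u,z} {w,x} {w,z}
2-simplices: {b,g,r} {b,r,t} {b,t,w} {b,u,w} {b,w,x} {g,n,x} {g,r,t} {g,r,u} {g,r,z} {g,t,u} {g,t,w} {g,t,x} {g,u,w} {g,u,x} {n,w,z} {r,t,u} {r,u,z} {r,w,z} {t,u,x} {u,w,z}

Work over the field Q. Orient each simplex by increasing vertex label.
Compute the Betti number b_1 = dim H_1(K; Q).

n_0=9 n_1=32 n_2=20  [Q]
∂1: piv[bg,bn,br,bt,bu,bw,bx,bz] rk=8  ker:gn,gr,gt,gu,gw,gx,gz,nt,nu,nw,nx,nz,rt,ru,rw,rz,tu,tw,tx,uw,ux,uz,wx,wz
∂2: piv[bgr,brt,btw,buw,bwx,gnx,grt,gru,grz,gtu,gtw,gtx,guw,gux,nwz,ruz,rwz,uwz] rk=18  ker:rtu,tux
b_1=(32−8)−18=6

b_1=6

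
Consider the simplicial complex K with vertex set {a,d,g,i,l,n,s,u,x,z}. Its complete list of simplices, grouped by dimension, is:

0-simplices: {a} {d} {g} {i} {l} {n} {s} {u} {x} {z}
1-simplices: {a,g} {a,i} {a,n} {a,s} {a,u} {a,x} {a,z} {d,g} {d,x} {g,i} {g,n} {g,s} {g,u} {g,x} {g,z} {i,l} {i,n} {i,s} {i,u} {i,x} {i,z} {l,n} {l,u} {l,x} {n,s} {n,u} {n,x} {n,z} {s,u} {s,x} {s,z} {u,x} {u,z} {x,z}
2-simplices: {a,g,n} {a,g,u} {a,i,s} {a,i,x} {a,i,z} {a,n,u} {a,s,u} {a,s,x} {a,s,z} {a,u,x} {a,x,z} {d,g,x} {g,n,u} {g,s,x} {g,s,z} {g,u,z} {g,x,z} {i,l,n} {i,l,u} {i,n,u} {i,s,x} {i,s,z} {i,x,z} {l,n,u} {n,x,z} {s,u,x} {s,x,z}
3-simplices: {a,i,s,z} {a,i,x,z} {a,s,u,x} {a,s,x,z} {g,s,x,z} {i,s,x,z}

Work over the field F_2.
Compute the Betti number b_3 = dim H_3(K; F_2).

n_0=10 n_1=34 n_2=27 n_3=6  [Z2]
∂1: piv[ag,ai,an,as,au,ax,az,dg,il] rk=9  ker:dx,gi,gn,gs,gu,gx,gz,in,is,iu,ix,iz,ln,lu,lx,ns,nu,nx,nz,su,sx,sz,ux,uz,xz
∂2: piv[agn,agu,ais,aix,aiz,anu,asu,asx,asz,aux,axz,dgx,gsx,gsz,guz,iln,ilu,inu,nxz] rk=19  ker:gnu,gxz,isx,isz,ixz,lnu,sux,sxz
∂3: piv[aisz,aixz,asux,asxz,gsxz,isxz] rk=6
b_3=(6−6)−0=0

b_3=0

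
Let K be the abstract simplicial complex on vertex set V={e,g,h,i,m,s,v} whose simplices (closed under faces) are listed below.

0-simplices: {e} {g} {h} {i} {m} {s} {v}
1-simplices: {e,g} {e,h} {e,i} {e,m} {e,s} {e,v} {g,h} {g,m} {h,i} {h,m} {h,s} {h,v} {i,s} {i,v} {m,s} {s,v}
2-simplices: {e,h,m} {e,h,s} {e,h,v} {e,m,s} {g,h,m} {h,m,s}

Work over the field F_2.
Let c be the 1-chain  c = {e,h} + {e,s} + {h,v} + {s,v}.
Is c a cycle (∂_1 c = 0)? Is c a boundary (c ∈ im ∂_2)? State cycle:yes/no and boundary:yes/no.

n_0=7 n_1=16 n_2=6  [Z2]
∂1: piv[eg,eh,ei,em,es,ev] rk=6  ker:gh,gm,hi,hm,hs,hv,is,iv,ms,sv
∂2: piv[ehm,ehs,ehv,ems,ghm] rk=5  ker:hms
∂1c = 0
c vs im∂2: residual ≠ 0 ⇒ not boundary

cycle:yes boundary:no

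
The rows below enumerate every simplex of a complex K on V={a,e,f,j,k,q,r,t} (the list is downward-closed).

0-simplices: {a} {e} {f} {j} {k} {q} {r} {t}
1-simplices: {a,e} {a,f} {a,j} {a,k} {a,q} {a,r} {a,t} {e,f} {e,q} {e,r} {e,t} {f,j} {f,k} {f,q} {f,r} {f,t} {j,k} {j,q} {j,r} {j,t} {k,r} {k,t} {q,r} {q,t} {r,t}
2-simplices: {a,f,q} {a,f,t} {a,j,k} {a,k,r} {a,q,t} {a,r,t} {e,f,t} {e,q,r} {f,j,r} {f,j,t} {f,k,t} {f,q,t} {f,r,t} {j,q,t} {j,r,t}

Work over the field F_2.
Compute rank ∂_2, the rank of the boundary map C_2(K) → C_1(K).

n_0=8 n_1=25 n_2=15  [Z2]
∂1: piv[ae,af,aj,ak,aq,ar,at] rk=7  ker:ef,eq,er,et,fj,fk,fq,fr,ft,jk,jq,jr,jt,kr,kt,qr,qt,rt
∂2: piv[afq,aft,ajk,akr,aqt,art,eft,eqr,fjr,fjt,fkt,frt,jqt] rk=13  ker:fqt,jrt
rk∂_2=13

rank∂_2=13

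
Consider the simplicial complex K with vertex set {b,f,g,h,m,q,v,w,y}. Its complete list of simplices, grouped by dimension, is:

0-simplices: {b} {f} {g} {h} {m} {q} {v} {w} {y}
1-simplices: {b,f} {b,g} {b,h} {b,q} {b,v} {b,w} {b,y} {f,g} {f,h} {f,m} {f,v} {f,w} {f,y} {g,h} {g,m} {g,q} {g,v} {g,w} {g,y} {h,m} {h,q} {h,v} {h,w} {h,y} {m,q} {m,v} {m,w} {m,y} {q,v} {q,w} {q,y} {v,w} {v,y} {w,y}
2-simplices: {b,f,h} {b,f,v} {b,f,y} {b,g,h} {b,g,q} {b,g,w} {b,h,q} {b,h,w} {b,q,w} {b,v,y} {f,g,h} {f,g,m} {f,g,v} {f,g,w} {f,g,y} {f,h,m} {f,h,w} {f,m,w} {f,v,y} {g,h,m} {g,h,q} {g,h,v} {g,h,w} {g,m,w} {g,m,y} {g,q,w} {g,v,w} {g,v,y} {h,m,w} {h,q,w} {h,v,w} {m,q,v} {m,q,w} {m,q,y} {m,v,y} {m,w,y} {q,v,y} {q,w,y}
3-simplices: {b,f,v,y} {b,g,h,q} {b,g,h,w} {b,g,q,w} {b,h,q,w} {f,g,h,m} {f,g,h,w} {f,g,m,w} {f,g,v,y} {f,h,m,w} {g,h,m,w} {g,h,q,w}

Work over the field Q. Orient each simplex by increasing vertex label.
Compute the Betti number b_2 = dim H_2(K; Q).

b_2=3

n_0=9 n_1=34 n_2=38 n_3=12  [Q]
∂1: piv[bf,bg,bh,bq,bv,bw,by,fm] rk=8  ker:fg,fh,fv,fw,fy,gh,gm,gq,gv,gw,gy,hm,hq,hv,hw,hy,mq,mv,mw,my,qv,qw,qy,vw,vy,wy
∂2: piv[bfh,bfv,bfy,bgh,bgq,bgw,bhq,bhw,bqw,bvy,fgh,fgm,fgv,fgw,fgy,fhm,fmw,ghv,gmy,gvw,mqv,mqw,mqy,mvy,mwy] rk=25  ker:fhw,fvy,ghm,ghq,ghw,gmw,gqw,gvy,hmw,hqw,hvw,qvy,qwy
∂3: piv[bfvy,bghq,bghw,bgqw,bhqw,fghm,fghw,fgmw,fgvy,fhmw] rk=10  ker:ghmw,ghqw
b_2=(38−25)−10=3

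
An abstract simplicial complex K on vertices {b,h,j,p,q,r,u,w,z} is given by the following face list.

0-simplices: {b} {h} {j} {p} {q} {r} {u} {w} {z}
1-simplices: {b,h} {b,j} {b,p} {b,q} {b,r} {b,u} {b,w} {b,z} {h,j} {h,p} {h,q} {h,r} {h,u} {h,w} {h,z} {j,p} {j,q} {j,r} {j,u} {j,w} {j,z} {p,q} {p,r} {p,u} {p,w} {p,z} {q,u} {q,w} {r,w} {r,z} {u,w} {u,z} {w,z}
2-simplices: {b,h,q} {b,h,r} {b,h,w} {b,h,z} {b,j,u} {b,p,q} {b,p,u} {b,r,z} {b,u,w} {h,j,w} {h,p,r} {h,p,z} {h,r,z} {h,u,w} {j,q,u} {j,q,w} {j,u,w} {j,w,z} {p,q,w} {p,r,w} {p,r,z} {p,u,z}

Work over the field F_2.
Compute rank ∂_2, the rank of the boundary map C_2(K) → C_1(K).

rank∂_2=20

n_0=9 n_1=33 n_2=22  [Z2]
∂1: piv[bh,bj,bp,bq,br,bu,bw,bz] rk=8  ker:hj,hp,hq,hr,hu,hw,hz,jp,jq,jr,ju,jw,jz,pq,pr,pu,pw,pz,qu,qw,rw,rz,uw,uz,wz
∂2: piv[bhq,bhr,bhw,bhz,bju,bpq,bpu,brz,buw,hjw,hpr,hpz,huw,jqu,jqw,juw,jwz,pqw,prw,puz] rk=20  ker:hrz,prz
rk∂_2=20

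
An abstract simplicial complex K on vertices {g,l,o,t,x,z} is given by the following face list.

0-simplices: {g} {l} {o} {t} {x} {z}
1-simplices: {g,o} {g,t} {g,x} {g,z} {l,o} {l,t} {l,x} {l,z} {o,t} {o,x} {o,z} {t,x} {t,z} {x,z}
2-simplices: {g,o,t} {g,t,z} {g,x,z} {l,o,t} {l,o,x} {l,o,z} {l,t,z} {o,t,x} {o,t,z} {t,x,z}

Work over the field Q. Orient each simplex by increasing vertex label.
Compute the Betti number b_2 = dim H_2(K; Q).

n_0=6 n_1=14 n_2=10  [Q]
∂1: piv[go,gt,gx,gz,lo] rk=5  ker:lt,lx,lz,ot,ox,oz,tx,tz,xz
∂2: piv[got,gtz,gxz,lot,lox,loz,ltz,otx,txz] rk=9  ker:otz
b_2=(10−9)−0=1

b_2=1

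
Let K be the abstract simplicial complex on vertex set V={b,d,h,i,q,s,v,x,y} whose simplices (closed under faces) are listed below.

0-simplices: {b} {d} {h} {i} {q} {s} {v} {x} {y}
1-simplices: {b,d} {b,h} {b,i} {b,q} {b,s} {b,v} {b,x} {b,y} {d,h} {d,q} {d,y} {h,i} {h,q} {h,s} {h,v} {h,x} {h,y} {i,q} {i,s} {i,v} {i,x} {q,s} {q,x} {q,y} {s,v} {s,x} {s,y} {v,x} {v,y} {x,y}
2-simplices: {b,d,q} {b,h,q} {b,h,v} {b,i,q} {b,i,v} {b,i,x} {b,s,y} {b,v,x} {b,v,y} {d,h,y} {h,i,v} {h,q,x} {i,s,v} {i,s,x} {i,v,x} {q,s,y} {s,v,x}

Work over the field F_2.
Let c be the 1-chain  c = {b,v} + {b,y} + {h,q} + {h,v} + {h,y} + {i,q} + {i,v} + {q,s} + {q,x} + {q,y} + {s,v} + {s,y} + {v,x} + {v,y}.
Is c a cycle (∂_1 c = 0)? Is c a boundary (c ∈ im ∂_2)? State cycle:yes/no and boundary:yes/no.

cycle:no boundary:no

n_0=9 n_1=30 n_2=17  [Z2]
∂1: piv[bd,bh,bi,bq,bs,bv,bx,by] rk=8  ker:dh,dq,dy,hi,hq,hs,hv,hx,hy,iq,is,iv,ix,qs,qx,qy,sv,sx,sy,vx,vy,xy
∂2: piv[bdq,bhq,bhv,biq,biv,bix,bsy,bvx,bvy,dhy,hiv,hqx,isv,isx,qsy] rk=15  ker:ivx,svx
∂1c = {h} + {q} + {s} + {y}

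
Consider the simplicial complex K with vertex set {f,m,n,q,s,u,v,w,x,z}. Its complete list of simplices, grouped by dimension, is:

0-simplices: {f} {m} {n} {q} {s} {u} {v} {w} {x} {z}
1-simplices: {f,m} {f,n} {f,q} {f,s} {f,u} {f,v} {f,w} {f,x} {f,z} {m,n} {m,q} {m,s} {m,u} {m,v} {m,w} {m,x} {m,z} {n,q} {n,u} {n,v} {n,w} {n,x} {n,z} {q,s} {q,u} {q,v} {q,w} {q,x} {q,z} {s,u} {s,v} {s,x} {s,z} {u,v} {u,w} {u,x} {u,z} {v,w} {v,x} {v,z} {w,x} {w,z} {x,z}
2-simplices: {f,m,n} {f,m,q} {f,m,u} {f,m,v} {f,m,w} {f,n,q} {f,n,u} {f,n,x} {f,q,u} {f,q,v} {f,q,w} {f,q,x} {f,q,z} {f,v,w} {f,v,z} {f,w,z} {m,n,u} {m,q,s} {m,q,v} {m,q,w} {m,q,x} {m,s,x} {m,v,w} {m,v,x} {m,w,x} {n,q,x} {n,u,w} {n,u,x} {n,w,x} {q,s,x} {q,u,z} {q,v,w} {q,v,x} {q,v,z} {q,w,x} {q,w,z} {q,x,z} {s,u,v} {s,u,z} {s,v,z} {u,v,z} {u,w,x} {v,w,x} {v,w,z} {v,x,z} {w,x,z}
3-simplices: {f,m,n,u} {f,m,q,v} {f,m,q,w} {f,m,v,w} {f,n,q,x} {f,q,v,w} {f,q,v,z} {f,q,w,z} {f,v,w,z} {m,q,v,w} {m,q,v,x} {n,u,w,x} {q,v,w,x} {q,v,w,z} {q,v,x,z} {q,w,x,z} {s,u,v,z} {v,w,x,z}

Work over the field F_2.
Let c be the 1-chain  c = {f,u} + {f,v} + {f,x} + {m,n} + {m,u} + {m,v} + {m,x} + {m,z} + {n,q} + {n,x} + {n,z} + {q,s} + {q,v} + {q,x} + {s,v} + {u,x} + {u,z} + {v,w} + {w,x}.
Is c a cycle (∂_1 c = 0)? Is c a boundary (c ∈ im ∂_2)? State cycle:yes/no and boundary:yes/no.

cycle:no boundary:no

n_0=10 n_1=43 n_2=46 n_3=18  [Z2]
∂1: piv[fm,fn,fq,fs,fu,fv,fw,fx,fz] rk=9  ker:mn,mq,ms,mu,mv,mw,mx,mz,nq,nu,nv,nw,nx,nz,qs,qu,qv,qw,qx,qz,su,sv,sx,sz,uv,uw,ux,uz,vw,vx,vz,wx,wz,xz
∂2: piv[fmn,fmq,fmu,fmv,fmw,fnq,fnu,fnx,fqu,fqv,fqw,fqx,fqz,fvw,fvz,fwz,mqs,mqx,msx,mvx,mwx,nuw,nux,nwx,quz,qxz,suv,suz,svz] rk=29  ker:mnu,mqv,mqw,mvw,nqx,qsx,qvw,qvx,qvz,qwx,qwz,uvz,uwx,vwx,vwz,vxz,wxz
∂3: piv[fmnu,fmqv,fmqw,fmvw,fnqx,fqvw,fqvz,fqwz,fvwz,mqvx,nuwx,qvwx,qvxz,qwxz,suvz] rk=15  ker:mqvw,qvwz,vwxz
∂1c = {f} + {m} + {v} + {z}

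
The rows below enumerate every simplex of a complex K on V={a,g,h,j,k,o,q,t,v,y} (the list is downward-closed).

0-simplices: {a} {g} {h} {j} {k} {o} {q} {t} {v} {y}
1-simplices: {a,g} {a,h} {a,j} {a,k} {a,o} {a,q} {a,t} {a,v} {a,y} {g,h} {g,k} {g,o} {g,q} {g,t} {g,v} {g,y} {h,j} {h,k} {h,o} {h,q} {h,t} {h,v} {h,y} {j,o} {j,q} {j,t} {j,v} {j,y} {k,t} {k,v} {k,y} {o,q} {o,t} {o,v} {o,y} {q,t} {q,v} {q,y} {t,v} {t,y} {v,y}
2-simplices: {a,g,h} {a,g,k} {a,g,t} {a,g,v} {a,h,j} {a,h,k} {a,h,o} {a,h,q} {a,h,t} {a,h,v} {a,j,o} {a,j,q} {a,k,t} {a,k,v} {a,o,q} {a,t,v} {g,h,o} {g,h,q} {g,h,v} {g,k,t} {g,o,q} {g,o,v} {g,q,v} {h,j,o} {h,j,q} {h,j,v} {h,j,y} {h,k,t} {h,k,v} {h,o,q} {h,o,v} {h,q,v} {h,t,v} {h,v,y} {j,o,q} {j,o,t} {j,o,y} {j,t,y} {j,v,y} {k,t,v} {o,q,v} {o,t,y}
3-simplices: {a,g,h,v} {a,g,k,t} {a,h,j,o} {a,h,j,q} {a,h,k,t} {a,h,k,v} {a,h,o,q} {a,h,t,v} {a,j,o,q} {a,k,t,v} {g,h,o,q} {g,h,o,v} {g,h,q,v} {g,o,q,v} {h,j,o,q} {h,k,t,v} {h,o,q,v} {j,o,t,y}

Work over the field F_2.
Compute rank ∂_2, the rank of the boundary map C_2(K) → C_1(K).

rank∂_2=26

n_0=10 n_1=41 n_2=42 n_3=18  [Z2]
∂1: piv[ag,ah,aj,ak,ao,aq,at,av,ay] rk=9  ker:gh,gk,go,gq,gt,gv,gy,hj,hk,ho,hq,ht,hv,hy,jo,jq,jt,jv,jy,kt,kv,ky,oq,ot,ov,oy,qt,qv,qy,tv,ty,vy
∂2: piv[agh,agk,agt,agv,ahj,ahk,aho,ahq,aht,ahv,ajo,ajq,akt,akv,aoq,atv,gho,ghq,gov,gqv,hjv,hjy,hvy,jot,joy,jty] rk=26  ker:ghv,gkt,goq,hjo,hjq,hkt,hkv,hoq,hov,hqv,htv,joq,jvy,ktv,oqv,oty
∂3: piv[aghv,agkt,ahjo,ahjq,ahkt,ahkv,ahoq,ahtv,ajoq,aktv,ghoq,ghov,ghqv,goqv,joty] rk=15  ker:hjoq,hktv,hoqv
rk∂_2=26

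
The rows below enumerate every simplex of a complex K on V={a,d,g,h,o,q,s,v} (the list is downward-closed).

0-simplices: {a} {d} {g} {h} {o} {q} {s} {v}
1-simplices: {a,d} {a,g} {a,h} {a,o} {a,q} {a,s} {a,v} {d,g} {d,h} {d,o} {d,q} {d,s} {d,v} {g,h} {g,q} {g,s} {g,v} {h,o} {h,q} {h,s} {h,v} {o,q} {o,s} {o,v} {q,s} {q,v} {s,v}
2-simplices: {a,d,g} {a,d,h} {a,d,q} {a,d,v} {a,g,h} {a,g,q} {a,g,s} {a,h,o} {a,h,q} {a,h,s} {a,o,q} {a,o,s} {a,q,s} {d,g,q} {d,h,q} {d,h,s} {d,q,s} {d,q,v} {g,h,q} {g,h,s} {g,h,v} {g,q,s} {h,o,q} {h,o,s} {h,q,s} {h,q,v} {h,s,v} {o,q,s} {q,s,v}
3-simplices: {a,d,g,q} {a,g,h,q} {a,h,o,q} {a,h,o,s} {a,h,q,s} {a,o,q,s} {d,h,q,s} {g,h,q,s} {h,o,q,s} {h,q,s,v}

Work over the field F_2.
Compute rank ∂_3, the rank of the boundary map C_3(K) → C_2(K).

rank∂_3=9

n_0=8 n_1=27 n_2=29 n_3=10  [Z2]
∂1: piv[ad,ag,ah,ao,aq,as,av] rk=7  ker:dg,dh,do,dq,ds,dv,gh,gq,gs,gv,ho,hq,hs,hv,oq,os,ov,qs,qv,sv
∂2: piv[adg,adh,adq,adv,agh,agq,ags,aho,ahq,ahs,aoq,aos,aqs,dhs,dqv,ghv,hqv,hsv] rk=18  ker:dgq,dhq,dqs,ghq,ghs,gqs,hoq,hos,hqs,oqs,qsv
∂3: piv[adgq,aghq,ahoq,ahos,ahqs,aoqs,dhqs,ghqs,hqsv] rk=9  ker:hoqs
rk∂_3=9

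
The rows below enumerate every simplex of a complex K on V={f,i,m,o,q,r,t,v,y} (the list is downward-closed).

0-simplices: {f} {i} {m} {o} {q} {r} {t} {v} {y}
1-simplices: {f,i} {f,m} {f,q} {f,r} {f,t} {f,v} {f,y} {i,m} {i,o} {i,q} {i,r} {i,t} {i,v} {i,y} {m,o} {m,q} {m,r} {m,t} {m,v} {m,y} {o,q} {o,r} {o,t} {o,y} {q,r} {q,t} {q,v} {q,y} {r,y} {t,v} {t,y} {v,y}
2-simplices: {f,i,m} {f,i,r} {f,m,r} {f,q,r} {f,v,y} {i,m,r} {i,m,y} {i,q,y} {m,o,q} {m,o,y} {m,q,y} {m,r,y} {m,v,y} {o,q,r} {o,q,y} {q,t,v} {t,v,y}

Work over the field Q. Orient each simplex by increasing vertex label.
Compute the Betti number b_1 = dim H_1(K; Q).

b_1=9

n_0=9 n_1=32 n_2=17  [Q]
∂1: piv[fi,fm,fq,fr,ft,fv,fy,io] rk=8  ker:im,iq,ir,it,iv,iy,mo,mq,mr,mt,mv,my,oq,or,ot,oy,qr,qt,qv,qy,ry,tv,ty,vy
∂2: piv[fim,fir,fmr,fqr,fvy,imy,iqy,moq,moy,mqy,mry,mvy,oqr,qtv,tvy] rk=15  ker:imr,oqy
b_1=(32−8)−15=9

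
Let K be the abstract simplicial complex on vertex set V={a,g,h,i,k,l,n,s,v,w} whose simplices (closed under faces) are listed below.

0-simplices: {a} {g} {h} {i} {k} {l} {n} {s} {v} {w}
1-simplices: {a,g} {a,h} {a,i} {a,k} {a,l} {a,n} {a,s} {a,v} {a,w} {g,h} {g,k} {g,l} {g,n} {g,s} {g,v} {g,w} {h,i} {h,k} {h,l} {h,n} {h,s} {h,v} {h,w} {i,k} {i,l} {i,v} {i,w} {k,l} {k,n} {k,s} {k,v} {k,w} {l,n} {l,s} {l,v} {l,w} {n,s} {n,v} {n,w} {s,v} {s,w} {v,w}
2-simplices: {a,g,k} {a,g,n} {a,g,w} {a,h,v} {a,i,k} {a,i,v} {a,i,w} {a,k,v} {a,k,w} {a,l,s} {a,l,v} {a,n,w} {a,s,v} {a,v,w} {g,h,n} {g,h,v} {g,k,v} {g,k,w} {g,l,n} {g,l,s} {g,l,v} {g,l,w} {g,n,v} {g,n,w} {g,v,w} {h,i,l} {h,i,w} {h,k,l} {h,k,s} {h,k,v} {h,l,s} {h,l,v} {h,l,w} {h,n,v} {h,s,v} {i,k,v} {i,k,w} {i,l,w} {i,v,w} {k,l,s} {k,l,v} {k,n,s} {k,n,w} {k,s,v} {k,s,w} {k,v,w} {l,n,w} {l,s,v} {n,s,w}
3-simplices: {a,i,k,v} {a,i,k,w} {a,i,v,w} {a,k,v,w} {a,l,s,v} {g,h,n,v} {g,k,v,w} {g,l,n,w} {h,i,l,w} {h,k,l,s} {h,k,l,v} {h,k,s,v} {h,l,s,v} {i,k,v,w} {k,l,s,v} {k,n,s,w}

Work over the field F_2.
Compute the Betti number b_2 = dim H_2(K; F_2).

n_0=10 n_1=42 n_2=49 n_3=16  [Z2]
∂1: piv[ag,ah,ai,ak,al,an,as,av,aw] rk=9  ker:gh,gk,gl,gn,gs,gv,gw,hi,hk,hl,hn,hs,hv,hw,ik,il,iv,iw,kl,kn,ks,kv,kw,ln,ls,lv,lw,ns,nv,nw,sv,sw,vw
∂2: piv[agk,agn,agw,ahv,aik,aiv,aiw,akv,akw,als,alv,anw,asv,avw,ghn,ghv,gkv,gln,gls,glv,glw,gnv,hil,hiw,hkl,hks,hkv,hls,hlv,hlw,kns,knw,ksw] rk=33  ker:gkw,gnw,gvw,hnv,hsv,ikv,ikw,ilw,ivw,kls,klv,ksv,kvw,lnw,lsv,nsw
∂3: piv[aikv,aikw,aivw,akvw,alsv,ghnv,gkvw,glnw,hilw,hkls,hklv,hksv,hlsv,knsw] rk=14  ker:ikvw,klsv
b_2=(49−33)−14=2

b_2=2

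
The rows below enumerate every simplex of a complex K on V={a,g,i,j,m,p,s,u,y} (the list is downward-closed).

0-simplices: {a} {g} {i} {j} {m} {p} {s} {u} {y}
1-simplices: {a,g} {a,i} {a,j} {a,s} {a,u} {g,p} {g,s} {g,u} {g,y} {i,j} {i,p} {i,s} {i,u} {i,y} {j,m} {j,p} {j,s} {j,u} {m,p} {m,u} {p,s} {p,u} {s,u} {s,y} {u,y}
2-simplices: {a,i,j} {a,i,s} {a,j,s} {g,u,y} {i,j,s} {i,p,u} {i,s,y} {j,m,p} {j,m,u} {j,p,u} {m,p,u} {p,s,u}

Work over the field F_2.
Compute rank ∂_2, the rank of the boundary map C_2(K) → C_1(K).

n_0=9 n_1=25 n_2=12  [Z2]
∂1: piv[ag,ai,aj,as,au,gp,gy,jm] rk=8  ker:gs,gu,ij,ip,is,iu,iy,jp,js,ju,mp,mu,ps,pu,su,sy,uy
∂2: piv[aij,ais,ajs,guy,ipu,isy,jmp,jmu,jpu,psu] rk=10  ker:ijs,mpu
rk∂_2=10

rank∂_2=10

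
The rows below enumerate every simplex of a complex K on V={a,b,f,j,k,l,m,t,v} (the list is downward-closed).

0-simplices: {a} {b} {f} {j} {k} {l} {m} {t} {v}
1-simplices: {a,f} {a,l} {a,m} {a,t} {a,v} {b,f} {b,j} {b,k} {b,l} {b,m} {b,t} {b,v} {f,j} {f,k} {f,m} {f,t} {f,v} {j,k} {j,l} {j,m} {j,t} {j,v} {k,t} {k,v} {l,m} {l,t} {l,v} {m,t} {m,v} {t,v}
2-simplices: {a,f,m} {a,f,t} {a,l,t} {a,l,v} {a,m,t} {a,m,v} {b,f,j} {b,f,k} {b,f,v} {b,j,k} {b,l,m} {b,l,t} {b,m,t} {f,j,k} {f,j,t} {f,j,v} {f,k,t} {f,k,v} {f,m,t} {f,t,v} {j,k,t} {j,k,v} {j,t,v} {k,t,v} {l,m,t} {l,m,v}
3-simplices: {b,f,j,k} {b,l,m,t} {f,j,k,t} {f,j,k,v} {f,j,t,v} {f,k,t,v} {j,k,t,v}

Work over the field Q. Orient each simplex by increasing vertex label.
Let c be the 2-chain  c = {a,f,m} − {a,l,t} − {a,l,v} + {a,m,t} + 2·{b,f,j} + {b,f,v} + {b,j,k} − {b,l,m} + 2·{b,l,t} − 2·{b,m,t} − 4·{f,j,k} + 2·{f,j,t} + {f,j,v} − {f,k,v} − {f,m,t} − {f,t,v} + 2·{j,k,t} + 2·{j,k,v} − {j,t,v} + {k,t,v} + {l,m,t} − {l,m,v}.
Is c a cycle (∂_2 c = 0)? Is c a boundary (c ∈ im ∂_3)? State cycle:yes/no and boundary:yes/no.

n_0=9 n_1=30 n_2=26 n_3=7  [Q]
∂1: piv[af,al,am,at,av,bf,bj,bk] rk=8  ker:bl,bm,bt,bv,fj,fk,fm,ft,fv,jk,jl,jm,jt,jv,kt,kv,lm,lt,lv,mt,mv,tv
∂2: piv[afm,aft,alt,alv,amt,amv,bfj,bfk,bfv,bjk,blm,blt,bmt,fjt,fjv,fkt,fkv,ftv] rk=18  ker:fjk,fmt,jkt,jkv,jtv,ktv,lmt,lmv
∂3: piv[bfjk,blmt,fjkt,fjkv,fjtv,fktv] rk=6  ker:jktv
∂2c = {a,f} − 2·{a,l} + {a,v} + 3·{b,f} − {b,j} − {b,k} + {b,l} − {b,m} − {b,v} + {f,j} + 3·{f,k} − 2·{f,t} + 2·{f,v} + {j,k} − {j,t} + 3·{k,t} − {l,m} − {m,t} − {m,v} − {t,v}

cycle:no boundary:no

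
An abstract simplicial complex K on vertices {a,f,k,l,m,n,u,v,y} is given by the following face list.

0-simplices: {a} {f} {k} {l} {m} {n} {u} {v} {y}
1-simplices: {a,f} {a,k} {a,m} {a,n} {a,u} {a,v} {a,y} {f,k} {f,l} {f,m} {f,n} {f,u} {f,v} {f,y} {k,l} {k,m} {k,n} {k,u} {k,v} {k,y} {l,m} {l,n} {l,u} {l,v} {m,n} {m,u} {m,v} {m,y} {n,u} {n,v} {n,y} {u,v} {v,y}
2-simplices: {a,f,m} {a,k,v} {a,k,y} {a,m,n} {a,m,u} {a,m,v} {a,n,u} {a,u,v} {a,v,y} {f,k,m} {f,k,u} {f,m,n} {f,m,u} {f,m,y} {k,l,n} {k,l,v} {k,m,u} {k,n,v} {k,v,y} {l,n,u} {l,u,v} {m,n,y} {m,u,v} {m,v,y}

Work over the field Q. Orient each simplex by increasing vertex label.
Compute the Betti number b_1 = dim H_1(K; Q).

n_0=9 n_1=33 n_2=24  [Q]
∂1: piv[af,ak,am,an,au,av,ay,fl] rk=8  ker:fk,fm,fn,fu,fv,fy,kl,km,kn,ku,kv,ky,lm,ln,lu,lv,mn,mu,mv,my,nu,nv,ny,uv,vy
∂2: piv[afm,akv,aky,amn,amu,amv,anu,auv,avy,fkm,fku,fmn,fmu,fmy,kln,klv,knv,lnu,luv,mny,mvy] rk=21  ker:kmu,kvy,muv
b_1=(33−8)−21=4

b_1=4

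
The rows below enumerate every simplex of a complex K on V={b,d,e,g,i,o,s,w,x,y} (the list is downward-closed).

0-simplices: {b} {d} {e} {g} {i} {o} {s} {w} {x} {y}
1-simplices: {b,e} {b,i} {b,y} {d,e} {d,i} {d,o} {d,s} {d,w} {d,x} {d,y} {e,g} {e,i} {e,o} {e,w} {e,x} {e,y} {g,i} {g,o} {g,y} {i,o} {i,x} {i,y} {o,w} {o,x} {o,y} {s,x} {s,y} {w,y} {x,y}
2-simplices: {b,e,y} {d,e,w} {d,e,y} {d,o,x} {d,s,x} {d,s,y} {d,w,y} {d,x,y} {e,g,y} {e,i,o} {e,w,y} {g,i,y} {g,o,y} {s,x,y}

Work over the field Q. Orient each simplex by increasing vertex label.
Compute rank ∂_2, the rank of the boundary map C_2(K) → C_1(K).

n_0=10 n_1=29 n_2=14  [Q]
∂1: piv[be,bi,by,de,do,ds,dw,dx,eg] rk=9  ker:di,dy,ei,eo,ew,ex,ey,gi,go,gy,io,ix,iy,ow,ox,oy,sx,sy,wy,xy
∂2: piv[bey,dew,dey,dox,dsx,dsy,dwy,dxy,egy,eio,giy,goy] rk=12  ker:ewy,sxy
rk∂_2=12

rank∂_2=12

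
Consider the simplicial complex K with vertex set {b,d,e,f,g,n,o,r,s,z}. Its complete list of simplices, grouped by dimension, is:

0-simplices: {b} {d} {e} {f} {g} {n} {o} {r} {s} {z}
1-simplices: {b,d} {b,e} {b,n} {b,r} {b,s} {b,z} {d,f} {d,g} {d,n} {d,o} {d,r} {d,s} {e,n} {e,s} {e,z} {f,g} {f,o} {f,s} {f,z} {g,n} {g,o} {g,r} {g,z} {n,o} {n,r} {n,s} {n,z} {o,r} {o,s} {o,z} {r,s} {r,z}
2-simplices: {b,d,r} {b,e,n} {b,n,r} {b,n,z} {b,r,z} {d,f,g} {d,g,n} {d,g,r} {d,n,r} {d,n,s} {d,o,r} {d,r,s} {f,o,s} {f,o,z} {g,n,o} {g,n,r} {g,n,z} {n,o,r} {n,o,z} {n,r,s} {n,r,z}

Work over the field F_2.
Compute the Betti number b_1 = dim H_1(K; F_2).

n_0=10 n_1=32 n_2=21  [Z2]
∂1: piv[bd,be,bn,br,bs,bz,df,dg,do] rk=9  ker:dn,dr,ds,en,es,ez,fg,fo,fs,fz,gn,go,gr,gz,no,nr,ns,nz,or,os,oz,rs,rz
∂2: piv[bdr,ben,bnr,bnz,brz,dfg,dgn,dgr,dnr,dns,dor,drs,fos,foz,gno,gnz,nor,noz] rk=18  ker:gnr,nrs,nrz
b_1=(32−9)−18=5

b_1=5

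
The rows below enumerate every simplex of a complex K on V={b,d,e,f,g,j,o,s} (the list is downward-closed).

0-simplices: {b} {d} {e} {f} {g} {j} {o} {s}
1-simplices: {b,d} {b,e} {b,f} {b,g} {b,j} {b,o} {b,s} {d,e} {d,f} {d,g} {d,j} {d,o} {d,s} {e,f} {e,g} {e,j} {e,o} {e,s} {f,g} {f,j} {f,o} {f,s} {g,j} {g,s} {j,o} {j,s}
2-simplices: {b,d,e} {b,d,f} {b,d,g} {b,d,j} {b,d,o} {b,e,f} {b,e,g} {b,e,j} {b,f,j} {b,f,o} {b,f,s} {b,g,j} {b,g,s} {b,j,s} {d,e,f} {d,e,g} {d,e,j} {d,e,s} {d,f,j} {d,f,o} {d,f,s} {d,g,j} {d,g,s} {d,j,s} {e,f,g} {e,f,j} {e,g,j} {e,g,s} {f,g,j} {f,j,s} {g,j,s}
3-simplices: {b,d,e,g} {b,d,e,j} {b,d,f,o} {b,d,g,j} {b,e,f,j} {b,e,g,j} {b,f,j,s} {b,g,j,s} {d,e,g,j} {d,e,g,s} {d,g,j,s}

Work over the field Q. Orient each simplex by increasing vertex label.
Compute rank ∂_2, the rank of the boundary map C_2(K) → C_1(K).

rank∂_2=17

n_0=8 n_1=26 n_2=31 n_3=11  [Q]
∂1: piv[bd,be,bf,bg,bj,bo,bs] rk=7  ker:de,df,dg,dj,do,ds,ef,eg,ej,eo,es,fg,fj,fo,fs,gj,gs,jo,js
∂2: piv[bde,bdf,bdg,bdj,bdo,bef,beg,bej,bfj,bfo,bfs,bgj,bgs,bjs,des,dfs,efg] rk=17  ker:def,deg,dej,dfj,dfo,dgj,dgs,djs,efj,egj,egs,fgj,fjs,gjs
∂3: piv[bdeg,bdej,bdfo,bdgj,befj,begj,bfjs,bgjs,degs,dgjs] rk=10  ker:degj
rk∂_2=17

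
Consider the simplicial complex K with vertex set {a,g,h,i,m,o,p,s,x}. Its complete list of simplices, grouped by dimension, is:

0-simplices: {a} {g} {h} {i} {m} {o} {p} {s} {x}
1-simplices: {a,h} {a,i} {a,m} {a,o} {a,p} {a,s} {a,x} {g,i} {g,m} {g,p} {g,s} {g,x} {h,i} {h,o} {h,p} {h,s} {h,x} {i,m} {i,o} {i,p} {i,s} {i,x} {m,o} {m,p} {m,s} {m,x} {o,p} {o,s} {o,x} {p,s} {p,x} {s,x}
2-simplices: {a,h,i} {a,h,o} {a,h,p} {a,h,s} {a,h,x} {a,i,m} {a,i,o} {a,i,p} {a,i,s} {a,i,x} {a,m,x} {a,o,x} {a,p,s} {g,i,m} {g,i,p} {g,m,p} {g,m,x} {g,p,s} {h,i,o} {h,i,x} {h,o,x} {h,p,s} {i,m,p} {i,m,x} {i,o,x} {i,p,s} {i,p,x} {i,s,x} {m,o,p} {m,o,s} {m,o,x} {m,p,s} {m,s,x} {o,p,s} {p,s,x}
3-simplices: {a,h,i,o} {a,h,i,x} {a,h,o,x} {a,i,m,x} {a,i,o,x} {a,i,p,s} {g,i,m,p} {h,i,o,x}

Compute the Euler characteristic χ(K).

n_0=9 n_1=32 n_2=35 n_3=8
χ=+9−32+35−8=4

χ(K)=4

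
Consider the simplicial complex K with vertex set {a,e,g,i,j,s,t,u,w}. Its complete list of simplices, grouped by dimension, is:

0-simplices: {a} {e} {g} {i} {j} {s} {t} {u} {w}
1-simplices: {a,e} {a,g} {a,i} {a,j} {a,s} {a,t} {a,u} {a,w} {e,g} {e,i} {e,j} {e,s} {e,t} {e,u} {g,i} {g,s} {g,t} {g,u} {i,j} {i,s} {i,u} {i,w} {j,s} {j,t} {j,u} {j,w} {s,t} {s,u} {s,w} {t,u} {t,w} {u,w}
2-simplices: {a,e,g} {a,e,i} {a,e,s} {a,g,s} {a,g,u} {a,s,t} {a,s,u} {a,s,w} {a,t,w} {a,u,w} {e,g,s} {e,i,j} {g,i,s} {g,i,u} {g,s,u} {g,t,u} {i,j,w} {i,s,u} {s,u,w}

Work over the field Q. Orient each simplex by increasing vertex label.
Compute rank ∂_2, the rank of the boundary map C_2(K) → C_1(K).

rank∂_2=15

n_0=9 n_1=32 n_2=19  [Q]
∂1: piv[ae,ag,ai,aj,as,at,au,aw] rk=8  ker:eg,ei,ej,es,et,eu,gi,gs,gt,gu,ij,is,iu,iw,js,jt,ju,jw,st,su,sw,tu,tw,uw
∂2: piv[aeg,aei,aes,ags,agu,ast,asu,asw,atw,auw,eij,gis,giu,gtu,ijw] rk=15  ker:egs,gsu,isu,suw
rk∂_2=15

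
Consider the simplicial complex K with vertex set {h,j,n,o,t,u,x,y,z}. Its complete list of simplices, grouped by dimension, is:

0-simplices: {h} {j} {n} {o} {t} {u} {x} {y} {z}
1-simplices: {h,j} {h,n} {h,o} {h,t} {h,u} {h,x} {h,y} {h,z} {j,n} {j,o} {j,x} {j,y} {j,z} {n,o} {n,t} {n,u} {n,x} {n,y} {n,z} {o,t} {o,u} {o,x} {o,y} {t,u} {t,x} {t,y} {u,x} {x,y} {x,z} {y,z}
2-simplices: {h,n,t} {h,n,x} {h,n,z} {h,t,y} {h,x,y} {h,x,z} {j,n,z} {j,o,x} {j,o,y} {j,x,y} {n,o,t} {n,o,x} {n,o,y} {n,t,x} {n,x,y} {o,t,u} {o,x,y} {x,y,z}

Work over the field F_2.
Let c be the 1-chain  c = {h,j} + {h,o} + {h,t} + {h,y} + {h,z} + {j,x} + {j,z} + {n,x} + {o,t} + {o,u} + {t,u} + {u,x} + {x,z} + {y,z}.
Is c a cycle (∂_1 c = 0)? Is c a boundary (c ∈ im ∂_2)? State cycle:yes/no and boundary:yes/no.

cycle:no boundary:no

n_0=9 n_1=30 n_2=18  [Z2]
∂1: piv[hj,hn,ho,ht,hu,hx,hy,hz] rk=8  ker:jn,jo,jx,jy,jz,no,nt,nu,nx,ny,nz,ot,ou,ox,oy,tu,tx,ty,ux,xy,xz,yz
∂2: piv[hnt,hnx,hnz,hty,hxy,hxz,jnz,jox,joy,jxy,not,nox,noy,ntx,otu,xyz] rk=16  ker:nxy,oxy
∂1c = {h} + {j} + {n} + {o} + {t} + {u}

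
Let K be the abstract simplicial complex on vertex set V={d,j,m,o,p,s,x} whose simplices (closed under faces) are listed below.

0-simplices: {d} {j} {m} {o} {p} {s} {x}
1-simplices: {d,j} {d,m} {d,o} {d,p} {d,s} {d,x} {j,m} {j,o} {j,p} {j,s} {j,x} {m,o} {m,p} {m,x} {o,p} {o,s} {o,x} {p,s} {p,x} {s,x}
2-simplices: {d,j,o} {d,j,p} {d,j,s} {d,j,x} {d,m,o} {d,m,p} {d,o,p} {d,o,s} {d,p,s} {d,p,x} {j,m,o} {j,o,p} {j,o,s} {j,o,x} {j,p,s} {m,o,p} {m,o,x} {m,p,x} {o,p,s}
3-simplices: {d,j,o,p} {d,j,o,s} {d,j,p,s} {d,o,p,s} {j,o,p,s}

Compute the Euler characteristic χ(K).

χ(K)=1

n_0=7 n_1=20 n_2=19 n_3=5
χ=+7−20+19−5=1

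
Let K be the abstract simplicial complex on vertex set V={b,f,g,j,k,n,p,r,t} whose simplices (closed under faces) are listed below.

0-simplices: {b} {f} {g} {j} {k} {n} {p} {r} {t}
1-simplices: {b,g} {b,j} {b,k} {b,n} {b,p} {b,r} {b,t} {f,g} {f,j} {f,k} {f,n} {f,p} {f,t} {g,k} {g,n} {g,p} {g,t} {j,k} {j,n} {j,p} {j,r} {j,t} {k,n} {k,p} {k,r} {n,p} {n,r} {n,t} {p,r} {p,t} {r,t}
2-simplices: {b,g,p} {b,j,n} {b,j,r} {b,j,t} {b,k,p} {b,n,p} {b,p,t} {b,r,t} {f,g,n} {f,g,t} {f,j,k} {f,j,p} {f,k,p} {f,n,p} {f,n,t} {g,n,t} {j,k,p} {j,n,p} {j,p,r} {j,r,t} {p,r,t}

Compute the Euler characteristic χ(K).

n_0=9 n_1=31 n_2=21
χ=+9−31+21=-1

χ(K)=-1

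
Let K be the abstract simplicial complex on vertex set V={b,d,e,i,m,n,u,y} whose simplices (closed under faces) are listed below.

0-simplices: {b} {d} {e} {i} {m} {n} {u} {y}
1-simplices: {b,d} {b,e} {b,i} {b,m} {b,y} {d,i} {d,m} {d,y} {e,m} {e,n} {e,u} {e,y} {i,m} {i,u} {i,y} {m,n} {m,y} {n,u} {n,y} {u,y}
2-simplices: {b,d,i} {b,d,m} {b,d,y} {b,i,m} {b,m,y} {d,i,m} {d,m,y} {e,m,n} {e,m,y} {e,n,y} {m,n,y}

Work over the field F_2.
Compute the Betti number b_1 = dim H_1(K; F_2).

n_0=8 n_1=20 n_2=11  [Z2]
∂1: piv[bd,be,bi,bm,by,en,eu] rk=7  ker:di,dm,dy,em,ey,im,iu,iy,mn,my,nu,ny,uy
∂2: piv[bdi,bdm,bdy,bim,bmy,emn,emy,eny] rk=8  ker:dim,dmy,mny
b_1=(20−7)−8=5

b_1=5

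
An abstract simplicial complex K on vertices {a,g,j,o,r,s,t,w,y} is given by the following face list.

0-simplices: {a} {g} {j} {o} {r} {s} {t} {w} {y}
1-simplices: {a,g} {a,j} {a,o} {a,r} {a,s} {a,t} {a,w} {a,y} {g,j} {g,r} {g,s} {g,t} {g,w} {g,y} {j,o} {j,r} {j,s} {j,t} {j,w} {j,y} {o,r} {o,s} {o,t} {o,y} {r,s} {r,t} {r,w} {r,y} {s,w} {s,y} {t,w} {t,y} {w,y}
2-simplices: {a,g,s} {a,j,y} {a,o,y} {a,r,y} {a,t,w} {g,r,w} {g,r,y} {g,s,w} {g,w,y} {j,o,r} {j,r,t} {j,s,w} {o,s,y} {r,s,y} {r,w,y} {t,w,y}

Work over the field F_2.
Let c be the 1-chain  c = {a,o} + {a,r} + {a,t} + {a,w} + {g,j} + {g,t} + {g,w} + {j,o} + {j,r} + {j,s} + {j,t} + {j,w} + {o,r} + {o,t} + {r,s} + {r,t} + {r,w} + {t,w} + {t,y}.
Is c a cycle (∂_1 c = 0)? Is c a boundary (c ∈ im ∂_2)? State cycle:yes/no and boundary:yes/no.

cycle:no boundary:no

n_0=9 n_1=33 n_2=16  [Z2]
∂1: piv[ag,aj,ao,ar,as,at,aw,ay] rk=8  ker:gj,gr,gs,gt,gw,gy,jo,jr,js,jt,jw,jy,or,os,ot,oy,rs,rt,rw,ry,sw,sy,tw,ty,wy
∂2: piv[ags,ajy,aoy,ary,atw,grw,gry,gsw,gwy,jor,jrt,jsw,osy,rsy,twy] rk=15  ker:rwy
∂1c = {g} + {t} + {w} + {y}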